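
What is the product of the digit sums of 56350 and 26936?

S(56350) = 5+6+3+5+0 = 19.
S(26936) = 2+6+9+3+6 = 26.
19 · 26 = 494.

494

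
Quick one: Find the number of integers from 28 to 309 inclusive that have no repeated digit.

The integers in [28, 309] that have no repeated digit: 28, 29, 30, 31, 32, 34, …, 308, 309.
217 qualify.

217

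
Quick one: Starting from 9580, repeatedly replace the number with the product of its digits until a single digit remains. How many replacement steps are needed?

9580 → 0 (1 step)

1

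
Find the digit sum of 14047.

16

1+4+0+4+7 = 16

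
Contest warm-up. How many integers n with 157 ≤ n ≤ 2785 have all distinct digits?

1498

The integers in [157, 2785] that have all distinct digits: 157, 158, 159, 160, 162, 163, …, 2784, 2785.
1498 qualify.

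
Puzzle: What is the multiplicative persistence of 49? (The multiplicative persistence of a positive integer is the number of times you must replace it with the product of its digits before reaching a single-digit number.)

49 → 36 → 18 → 8 (3 steps)

3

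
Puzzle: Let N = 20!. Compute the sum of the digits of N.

54

20! = 2432902008176640000
Sum of its 19 digits: 54.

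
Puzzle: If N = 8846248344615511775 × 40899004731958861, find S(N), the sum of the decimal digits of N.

8846248344615511775 × 40899004731958861 = 361802752906513056995677581761088275
Sum of its 36 digits: 170.

170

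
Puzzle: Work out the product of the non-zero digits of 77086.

7×7×8×6 = 2352

2352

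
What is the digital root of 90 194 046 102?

9+0+1+9+4+0+4+6+1+0+2 = 36
3+6 = 9

9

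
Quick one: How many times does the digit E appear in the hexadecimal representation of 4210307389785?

4210307389785 in base 16 is 3D449E05959.
The digit E appears 1 time.

1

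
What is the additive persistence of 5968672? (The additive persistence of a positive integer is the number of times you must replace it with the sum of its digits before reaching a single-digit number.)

2

5968672 → 43 → 7 (2 steps)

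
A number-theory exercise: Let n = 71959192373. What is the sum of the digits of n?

56

7+1+9+5+9+1+9+2+3+7+3 = 56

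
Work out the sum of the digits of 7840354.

7+8+4+0+3+5+4 = 31

31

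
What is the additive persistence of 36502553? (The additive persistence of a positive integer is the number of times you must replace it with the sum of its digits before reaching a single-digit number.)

36502553 → 29 → 11 → 2 (3 steps)

3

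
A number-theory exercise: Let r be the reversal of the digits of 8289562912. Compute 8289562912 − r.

6096903084

Reverse of 8289562912 is 2192659828.
8289562912 − 2192659828 = 6096903084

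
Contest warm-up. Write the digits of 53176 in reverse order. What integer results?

Reversing 53176 gives 67135.

67135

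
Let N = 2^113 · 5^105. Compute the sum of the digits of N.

13

2^113 · 5^105 = 256000000000000000000000000000000000000000000000000000000000000000000000000000000000000000000000000000000000
Sum of its 108 digits: 13.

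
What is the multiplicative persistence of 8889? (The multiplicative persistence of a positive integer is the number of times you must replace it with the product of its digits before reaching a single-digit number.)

8889 → 4608 → 0 (2 steps)

2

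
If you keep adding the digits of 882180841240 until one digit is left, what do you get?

1

8+8+2+1+8+0+8+4+1+2+4+0 = 46
4+6 = 10
1+0 = 1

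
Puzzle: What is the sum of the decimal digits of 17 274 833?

1+7+2+7+4+8+3+3 = 35

35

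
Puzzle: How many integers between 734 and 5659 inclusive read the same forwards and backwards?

73

The integers in [734, 5659] that read the same forwards and backwards: 737, 747, 757, 767, 777, 787, …, 5445, 5555.
73 qualify.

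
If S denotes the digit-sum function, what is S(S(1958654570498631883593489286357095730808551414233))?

First digit sum: 237.
2+3+7 = 12.

12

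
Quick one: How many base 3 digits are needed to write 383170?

383170 in base 3 is 201110121111, which has 12 digits.

12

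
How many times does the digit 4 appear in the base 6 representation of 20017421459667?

20017421459667 in base 6 is 110323513152254243.
The digit 4 appears 2 times.

2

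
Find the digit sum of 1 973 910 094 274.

1+9+7+3+9+1+0+0+9+4+2+7+4 = 56

56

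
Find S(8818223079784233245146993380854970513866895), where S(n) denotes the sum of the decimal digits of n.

8+8+1+8+2+2+3+0+7+9+7+8+4+2+3+3+2+4+5+1+4+6+9+9+3+3+8+0+8+5+4+9+7+0+5+1+3+8+6+6+8+9+5 = 213

213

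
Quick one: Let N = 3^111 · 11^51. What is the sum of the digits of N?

504

3^111 · 11^51 = 11789251075273452551858744643087219298358294905229940802713459119988828913978414958819029502831277617113617
Sum of its 107 digits: 504.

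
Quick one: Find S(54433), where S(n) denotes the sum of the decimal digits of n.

19

5+4+4+3+3 = 19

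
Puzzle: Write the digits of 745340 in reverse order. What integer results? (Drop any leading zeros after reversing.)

43547

Reversing 745340 gives 43547.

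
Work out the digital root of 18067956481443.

3

1+8+0+6+7+9+5+6+4+8+1+4+4+3 = 66
6+6 = 12
1+2 = 3
(Equivalently, 18067956481443 mod 9 = 3.)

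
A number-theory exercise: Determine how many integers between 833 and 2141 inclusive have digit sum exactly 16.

92

The integers in [833, 2141] that have digit sum exactly 16: 835, 844, 853, 862, 871, 880, …, 2086, 2095.
92 qualify.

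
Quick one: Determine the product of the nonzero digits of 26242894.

2×6×2×4×2×8×9×4 = 55296

55296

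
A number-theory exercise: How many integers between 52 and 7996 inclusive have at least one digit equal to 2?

2883

The integers in [52, 7996] that have at least one digit equal to 2: 52, 62, 72, 82, 92, 102, …, 7982, 7992.
2883 qualify.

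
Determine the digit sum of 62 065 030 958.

6+2+0+6+5+0+3+0+9+5+8 = 44

44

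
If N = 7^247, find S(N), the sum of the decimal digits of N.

7^247 = 54854957576556865299555219821488223770492611732578777156559174264761635162080802265036764466629721124626962225763674796130798503983561122921577440806764720163706947866621104618064172888180249197159655224615543
Sum of its 209 digits: 961.

961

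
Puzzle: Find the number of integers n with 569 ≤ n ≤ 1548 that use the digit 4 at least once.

The integers in [569, 1548] that use the digit 4 at least once: 574, 584, 594, 604, 614, 624, …, 1547, 1548.
268 qualify.

268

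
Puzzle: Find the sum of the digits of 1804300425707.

41

1+8+0+4+3+0+0+4+2+5+7+0+7 = 41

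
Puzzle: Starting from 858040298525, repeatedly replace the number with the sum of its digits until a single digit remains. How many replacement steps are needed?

3

858040298525 → 56 → 11 → 2 (3 steps)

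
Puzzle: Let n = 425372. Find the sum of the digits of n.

4+2+5+3+7+2 = 23

23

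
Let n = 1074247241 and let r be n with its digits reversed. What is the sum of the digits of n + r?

Reversal of 1074247241 is 1427424701; 1074247241 + 1427424701 = 2501671942.
Digit sum of 2501671942: 2+5+0+1+6+7+1+9+4+2 = 37.

37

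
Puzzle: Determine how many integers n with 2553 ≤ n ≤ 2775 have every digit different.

The integers in [2553, 2775] that have every digit different: 2560, 2561, 2563, 2564, 2567, 2568, …, 2768, 2769.
126 qualify.

126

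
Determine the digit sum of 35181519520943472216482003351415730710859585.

172

3+5+1+8+1+5+1+9+5+2+0+9+4+3+4+7+2+2+1+6+4+8+2+0+0+3+3+5+1+4+1+5+7+3+0+7+1+0+8+5+9+5+8+5 = 172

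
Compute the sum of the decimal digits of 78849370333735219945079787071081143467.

180

7+8+8+4+9+3+7+0+3+3+3+7+3+5+2+1+9+9+4+5+0+7+9+7+8+7+0+7+1+0+8+1+1+4+3+4+6+7 = 180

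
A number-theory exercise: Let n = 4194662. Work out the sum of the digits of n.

32

4+1+9+4+6+6+2 = 32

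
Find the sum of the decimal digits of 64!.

324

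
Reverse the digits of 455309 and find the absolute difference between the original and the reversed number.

448245

Reverse of 455309 is 903554.
|455309 − 903554| = 448245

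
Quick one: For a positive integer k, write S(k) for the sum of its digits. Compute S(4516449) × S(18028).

627

S(4516449) = 4+5+1+6+4+4+9 = 33.
S(18028) = 1+8+0+2+8 = 19.
33 · 19 = 627.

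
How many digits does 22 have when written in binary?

5

22 in base 2 is 10110, which has 5 digits.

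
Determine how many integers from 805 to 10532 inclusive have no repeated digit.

4809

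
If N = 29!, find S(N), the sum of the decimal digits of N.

126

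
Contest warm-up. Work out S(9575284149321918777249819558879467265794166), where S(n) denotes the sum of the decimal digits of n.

9+5+7+5+2+8+4+1+4+9+3+2+1+9+1+8+7+7+7+2+4+9+8+1+9+5+5+8+8+7+9+4+6+7+2+6+5+7+9+4+1+6+6 = 237

237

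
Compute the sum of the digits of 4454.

4+4+5+4 = 17

17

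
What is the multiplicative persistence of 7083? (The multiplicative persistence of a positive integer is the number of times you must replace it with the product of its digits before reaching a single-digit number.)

1

7083 → 0 (1 step)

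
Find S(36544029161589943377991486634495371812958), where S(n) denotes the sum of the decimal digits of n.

208

3+6+5+4+4+0+2+9+1+6+1+5+8+9+9+4+3+3+7+7+9+9+1+4+8+6+6+3+4+4+9+5+3+7+1+8+1+2+9+5+8 = 208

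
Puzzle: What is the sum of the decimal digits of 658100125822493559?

75

6+5+8+1+0+0+1+2+5+8+2+2+4+9+3+5+5+9 = 75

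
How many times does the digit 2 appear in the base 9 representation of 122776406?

122776406 in base 9 is 276020508.
The digit 2 appears 2 times.

2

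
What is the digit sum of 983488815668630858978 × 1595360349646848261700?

983488815668630858978 × 1595360349646848261700 = 1569019060838871626347957457670897138542600
Sum of its 43 digits: 203.

203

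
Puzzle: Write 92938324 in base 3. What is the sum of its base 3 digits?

18

92938324 in base 3 is 20110212202102011.
Digit sum: 2+0+1+1+0+2+1+2+2+0+2+1+0+2+0+1+1 = 18.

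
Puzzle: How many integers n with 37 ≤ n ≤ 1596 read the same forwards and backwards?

102

The integers in [37, 1596] that read the same forwards and backwards: 44, 55, 66, 77, 88, 99, …, 1441, 1551.
102 qualify.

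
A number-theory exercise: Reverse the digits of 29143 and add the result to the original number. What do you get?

Reverse of 29143 is 34192.
29143 + 34192 = 63335

63335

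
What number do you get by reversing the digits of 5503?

3055

Reversing 5503 gives 3055.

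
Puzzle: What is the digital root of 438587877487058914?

4+3+8+5+8+7+8+7+7+4+8+7+0+5+8+9+1+4 = 103
1+0+3 = 4
(Equivalently, 438587877487058914 mod 9 = 4.)

4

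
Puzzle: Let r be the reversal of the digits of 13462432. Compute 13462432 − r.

Reverse of 13462432 is 23426431.
13462432 − 23426431 = -9963999

-9963999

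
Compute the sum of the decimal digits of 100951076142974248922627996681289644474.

185

1+0+0+9+5+1+0+7+6+1+4+2+9+7+4+2+4+8+9+2+2+6+2+7+9+9+6+6+8+1+2+8+9+6+4+4+4+7+4 = 185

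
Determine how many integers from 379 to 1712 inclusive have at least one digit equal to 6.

The integers in [379, 1712] that have at least one digit equal to 6: 386, 396, 406, 416, 426, 436, …, 1699, 1706.
412 qualify.

412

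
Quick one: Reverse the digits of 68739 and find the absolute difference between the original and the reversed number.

25047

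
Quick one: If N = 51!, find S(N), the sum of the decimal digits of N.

51! = 1551118753287382280224243016469303211063259720016986112000000000000
Sum of its 67 digits: 198.

198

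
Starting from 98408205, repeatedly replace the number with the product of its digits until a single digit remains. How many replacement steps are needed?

1

98408205 → 0 (1 step)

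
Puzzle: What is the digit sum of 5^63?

5^63 = 108420217248550443400745280086994171142578125
Sum of its 45 digits: 170.

170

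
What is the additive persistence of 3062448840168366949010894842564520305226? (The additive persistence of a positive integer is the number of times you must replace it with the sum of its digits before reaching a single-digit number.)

3

3062448840168366949010894842564520305226 → 167 → 14 → 5 (3 steps)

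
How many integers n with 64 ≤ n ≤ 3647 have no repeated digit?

1994

The integers in [64, 3647] that have no repeated digit: 64, 65, 67, 68, 69, 70, …, 3645, 3647.
1994 qualify.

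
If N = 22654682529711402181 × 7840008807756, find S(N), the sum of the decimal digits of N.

150

22654682529711402181 × 7840008807756 = 177612910569853372259820828115836
Sum of its 33 digits: 150.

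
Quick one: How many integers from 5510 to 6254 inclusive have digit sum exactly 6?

1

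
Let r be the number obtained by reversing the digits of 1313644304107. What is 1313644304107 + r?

Reverse of 1313644304107 is 7014034463131.
1313644304107 + 7014034463131 = 8327678767238

8327678767238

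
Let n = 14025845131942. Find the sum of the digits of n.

49

1+4+0+2+5+8+4+5+1+3+1+9+4+2 = 49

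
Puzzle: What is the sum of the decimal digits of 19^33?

226

19^33 = 1580770532156861979997149793605296459437459
Sum of its 43 digits: 226.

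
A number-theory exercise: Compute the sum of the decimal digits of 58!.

288

58! = 2350561331282878571829474910515074683828862318181142924420699914240000000000000
Sum of its 79 digits: 288.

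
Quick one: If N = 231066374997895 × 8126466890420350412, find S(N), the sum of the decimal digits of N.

155

231066374997895 × 8126466890420350412 = 1877753245909846383126261662382740
Sum of its 34 digits: 155.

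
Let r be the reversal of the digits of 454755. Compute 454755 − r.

Reverse of 454755 is 557454.
454755 − 557454 = -102699

-102699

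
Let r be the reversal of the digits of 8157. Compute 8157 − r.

639

Reverse of 8157 is 7518.
8157 − 7518 = 639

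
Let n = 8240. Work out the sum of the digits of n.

14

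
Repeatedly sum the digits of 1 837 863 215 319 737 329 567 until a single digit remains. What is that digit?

7

1+8+3+7+8+6+3+2+1+5+3+1+9+7+3+7+3+2+9+5+6+7 = 106
1+0+6 = 7
(Equivalently, 1 837 863 215 319 737 329 567 mod 9 = 7.)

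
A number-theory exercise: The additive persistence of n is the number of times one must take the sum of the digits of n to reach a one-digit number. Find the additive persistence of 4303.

2

4303 → 10 → 1 (2 steps)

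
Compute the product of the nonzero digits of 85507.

1400

8×5×5×7 = 1400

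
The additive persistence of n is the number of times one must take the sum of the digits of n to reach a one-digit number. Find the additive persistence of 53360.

2

53360 → 17 → 8 (2 steps)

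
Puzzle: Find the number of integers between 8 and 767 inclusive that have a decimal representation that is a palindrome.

78

The integers in [8, 767] that have a decimal representation that is a palindrome: 8, 9, 11, 22, 33, 44, …, 757, 767.
78 qualify.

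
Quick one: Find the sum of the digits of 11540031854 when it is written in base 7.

50

11540031854 in base 7 is 555654436511.
Digit sum: 5+5+5+6+5+4+4+3+6+5+1+1 = 50.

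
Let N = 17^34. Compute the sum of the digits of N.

208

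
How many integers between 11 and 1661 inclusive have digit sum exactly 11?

123

The integers in [11, 1661] that have digit sum exactly 11: 29, 38, 47, 56, 65, 74, …, 1631, 1640.
123 qualify.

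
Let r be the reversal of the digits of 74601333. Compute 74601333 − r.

41290686

Reverse of 74601333 is 33310647.
74601333 − 33310647 = 41290686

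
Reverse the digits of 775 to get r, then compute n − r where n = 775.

198

Reverse of 775 is 577.
775 − 577 = 198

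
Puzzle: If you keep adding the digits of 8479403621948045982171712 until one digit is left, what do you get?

4

8+4+7+9+4+0+3+6+2+1+9+4+8+0+4+5+9+8+2+1+7+1+7+1+2 = 112
1+1+2 = 4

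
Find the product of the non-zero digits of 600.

6

6 = 6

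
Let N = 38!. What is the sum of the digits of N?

108

38! = 523022617466601111760007224100074291200000000
Sum of its 45 digits: 108.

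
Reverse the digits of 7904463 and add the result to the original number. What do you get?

11548560

Reverse of 7904463 is 3644097.
7904463 + 3644097 = 11548560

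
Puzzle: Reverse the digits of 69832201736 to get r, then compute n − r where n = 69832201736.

Reverse of 69832201736 is 63710223896.
69832201736 − 63710223896 = 6121977840

6121977840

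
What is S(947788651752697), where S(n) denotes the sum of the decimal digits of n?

91

9+4+7+7+8+8+6+5+1+7+5+2+6+9+7 = 91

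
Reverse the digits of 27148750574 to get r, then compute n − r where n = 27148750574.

Reverse of 27148750574 is 47505784172.
27148750574 − 47505784172 = -20357033598

-20357033598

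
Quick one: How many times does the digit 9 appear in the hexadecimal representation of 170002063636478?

3

170002063636478 in base 16 is 9A9DB09D37FE.
The digit 9 appears 3 times.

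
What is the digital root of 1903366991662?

1+9+0+3+3+6+6+9+9+1+6+6+2 = 61
6+1 = 7

7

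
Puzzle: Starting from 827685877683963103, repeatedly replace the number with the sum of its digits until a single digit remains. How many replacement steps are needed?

3

827685877683963103 → 97 → 16 → 7 (3 steps)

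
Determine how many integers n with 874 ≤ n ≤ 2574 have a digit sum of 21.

58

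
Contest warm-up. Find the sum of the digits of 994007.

29

9+9+4+0+0+7 = 29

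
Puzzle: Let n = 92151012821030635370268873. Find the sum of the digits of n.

93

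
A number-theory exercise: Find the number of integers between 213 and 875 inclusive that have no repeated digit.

485

The integers in [213, 875] that have no repeated digit: 213, 214, 215, 216, 217, 218, …, 874, 875.
485 qualify.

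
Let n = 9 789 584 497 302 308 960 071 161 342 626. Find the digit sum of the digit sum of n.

5

First digit sum: 140.
1+4+0 = 5.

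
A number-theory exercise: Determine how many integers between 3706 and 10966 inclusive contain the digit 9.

2731

The integers in [3706, 10966] that contain the digit 9: 3709, 3719, 3729, 3739, 3749, 3759, …, 10965, 10966.
2731 qualify.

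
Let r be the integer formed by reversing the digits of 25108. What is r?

80152

Reversing 25108 gives 80152.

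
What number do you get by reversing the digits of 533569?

Reversing 533569 gives 965335.

965335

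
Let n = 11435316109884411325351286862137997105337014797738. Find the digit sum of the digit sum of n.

5

First digit sum: 212.
2+1+2 = 5.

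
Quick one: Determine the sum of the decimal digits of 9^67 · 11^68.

648

9^67 · 11^68 = 560984320874522168784248667349225963796665181005039505828881083742164555181168832433582404797374389897472639070882104737642678711863689
Sum of its 135 digits: 648.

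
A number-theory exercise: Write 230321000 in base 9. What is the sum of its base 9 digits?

24

230321000 in base 9 is 531345012.
Digit sum: 5+3+1+3+4+5+0+1+2 = 24.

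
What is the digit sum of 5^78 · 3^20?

5^78 · 3^20 = 11536801826638086728251710033621435513850883580744266510009765625
Sum of its 65 digits: 261.

261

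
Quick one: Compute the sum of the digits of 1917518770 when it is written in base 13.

58

1917518770 in base 13 is 2473587BB.
Digit sum: 2+4+7+3+5+8+7+11+11 = 58.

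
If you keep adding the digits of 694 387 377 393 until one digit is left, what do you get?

6

6+9+4+3+8+7+3+7+7+3+9+3 = 69
6+9 = 15
1+5 = 6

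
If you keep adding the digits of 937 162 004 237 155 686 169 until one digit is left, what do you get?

1

9+3+7+1+6+2+0+0+4+2+3+7+1+5+5+6+8+6+1+6+9 = 91
9+1 = 10
1+0 = 1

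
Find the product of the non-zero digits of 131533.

135

1×3×1×5×3×3 = 135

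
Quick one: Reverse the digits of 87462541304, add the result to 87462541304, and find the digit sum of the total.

61

Reversal of 87462541304 is 40314526478; 87462541304 + 40314526478 = 127777067782.
Digit sum of 127777067782: 1+2+7+7+7+7+0+6+7+7+8+2 = 61.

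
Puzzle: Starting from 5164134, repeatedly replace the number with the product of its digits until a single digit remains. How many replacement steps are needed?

2

5164134 → 1440 → 0 (2 steps)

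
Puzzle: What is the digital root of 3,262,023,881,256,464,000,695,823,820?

3+2+6+2+0+2+3+8+8+1+2+5+6+4+6+4+0+0+0+6+9+5+8+2+3+8+2+0 = 105
1+0+5 = 6

6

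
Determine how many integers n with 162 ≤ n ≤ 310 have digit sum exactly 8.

9

The integers in [162, 310] that have digit sum exactly 8: 170, 206, 215, 224, 233, 242, 251, 260, 305.
9 qualify.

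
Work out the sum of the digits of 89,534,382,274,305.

8+9+5+3+4+3+8+2+2+7+4+3+0+5 = 63

63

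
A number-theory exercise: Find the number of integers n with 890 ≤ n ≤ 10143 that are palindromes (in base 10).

103

The integers in [890, 10143] that are palindromes (in base 10): 898, 909, 919, 929, 939, 949, …, 10001, 10101.
103 qualify.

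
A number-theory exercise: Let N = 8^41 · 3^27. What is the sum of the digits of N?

8^41 · 3^27 = 81089261293054120939253174875610316015162775044096
Sum of its 50 digits: 198.

198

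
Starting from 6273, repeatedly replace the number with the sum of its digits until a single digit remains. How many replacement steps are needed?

6273 → 18 → 9 (2 steps)

2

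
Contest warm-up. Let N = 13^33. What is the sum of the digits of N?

13^33 = 5756130429098929077956071497934208653
Sum of its 37 digits: 181.

181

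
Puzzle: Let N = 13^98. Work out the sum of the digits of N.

529

13^98 = 14670621958378535701248951980679675362359612235946397336166799404770169821526482604486897413846048403503973929
Sum of its 110 digits: 529.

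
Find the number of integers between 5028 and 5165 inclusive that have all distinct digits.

The integers in [5028, 5165] that have all distinct digits: 5028, 5029, 5031, 5032, 5034, 5036, …, 5163, 5164.
76 qualify.

76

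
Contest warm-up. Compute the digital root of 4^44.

7

The digital root of n equals n mod 9 (or 9 when 9 | n), so we need 4^44 mod 9.
4^44 ≡ 7 (mod 9), so the digital root is 7.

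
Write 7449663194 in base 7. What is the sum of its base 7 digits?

7449663194 in base 7 is 352416043451.
Digit sum: 3+5+2+4+1+6+0+4+3+4+5+1 = 38.

38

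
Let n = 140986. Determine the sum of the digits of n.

1+4+0+9+8+6 = 28

28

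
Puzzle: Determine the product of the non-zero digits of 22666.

864

2×2×6×6×6 = 864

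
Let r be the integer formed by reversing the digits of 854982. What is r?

Reversing 854982 gives 289458.

289458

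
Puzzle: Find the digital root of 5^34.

4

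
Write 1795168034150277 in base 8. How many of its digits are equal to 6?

1795168034150277 in base 8 is 63013104077153605.
The digit 6 appears 2 times.

2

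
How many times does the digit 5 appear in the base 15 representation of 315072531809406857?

315072531809406857 in base 15 is ABD58E90D9B93C2.
The digit 5 appears 1 time.

1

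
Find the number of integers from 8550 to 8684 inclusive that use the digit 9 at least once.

The integers in [8550, 8684] that use the digit 9 at least once: 8559, 8569, 8579, 8589, 8590, 8591, …, 8669, 8679.
22 qualify.

22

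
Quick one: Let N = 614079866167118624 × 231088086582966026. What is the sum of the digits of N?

142

614079866167118624 × 231088086582966026 = 141906541281683298181170660103868224
Sum of its 36 digits: 142.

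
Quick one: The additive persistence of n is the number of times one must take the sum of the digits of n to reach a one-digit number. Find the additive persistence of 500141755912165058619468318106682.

2

500141755912165058619468318106682 → 134 → 8 (2 steps)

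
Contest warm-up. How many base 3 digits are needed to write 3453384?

14

3453384 in base 3 is 20111110011010, which has 14 digits.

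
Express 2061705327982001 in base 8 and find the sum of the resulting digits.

2061705327982001 in base 8 is 72461605555132661.
Digit sum: 7+2+4+6+1+6+0+5+5+5+5+1+3+2+6+6+1 = 65.

65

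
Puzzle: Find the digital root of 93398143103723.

2

9+3+3+9+8+1+4+3+1+0+3+7+2+3 = 56
5+6 = 11
1+1 = 2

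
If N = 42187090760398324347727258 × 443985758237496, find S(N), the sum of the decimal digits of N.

42187090760398324347727258 × 443985758237496 = 18730467479089511724687102659679396865968
Sum of its 41 digits: 219.

219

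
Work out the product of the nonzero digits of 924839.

9×2×4×8×3×9 = 15552

15552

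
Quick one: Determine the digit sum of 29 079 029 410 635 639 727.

91

2+9+0+7+9+0+2+9+4+1+0+6+3+5+6+3+9+7+2+7 = 91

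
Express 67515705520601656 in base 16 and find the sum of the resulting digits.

67515705520601656 in base 16 is EFDD2D2C50BA38.
Digit sum: 14+15+13+13+2+13+2+12+5+0+11+10+3+8 = 121.

121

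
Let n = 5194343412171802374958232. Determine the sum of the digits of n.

98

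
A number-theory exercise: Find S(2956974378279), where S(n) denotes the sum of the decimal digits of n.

2+9+5+6+9+7+4+3+7+8+2+7+9 = 78

78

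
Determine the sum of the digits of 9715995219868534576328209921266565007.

182

9+7+1+5+9+9+5+2+1+9+8+6+8+5+3+4+5+7+6+3+2+8+2+0+9+9+2+1+2+6+6+5+6+5+0+0+7 = 182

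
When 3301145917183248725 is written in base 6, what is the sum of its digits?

60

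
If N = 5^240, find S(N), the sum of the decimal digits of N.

5^240 = 565979942426669522969319955680486986292658199883696136848913430620968832412052819671220715747559881215872027456054864353492670804579578458515243255533277988433837890625
Sum of its 168 digits: 838.

838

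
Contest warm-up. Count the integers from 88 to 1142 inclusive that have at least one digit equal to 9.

286

The integers in [88, 1142] that have at least one digit equal to 9: 89, 90, 91, 92, 93, 94, …, 1129, 1139.
286 qualify.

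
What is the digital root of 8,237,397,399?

8+2+3+7+3+9+7+3+9+9 = 60
6+0 = 6

6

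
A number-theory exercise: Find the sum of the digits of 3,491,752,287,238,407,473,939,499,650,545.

154

3+4+9+1+7+5+2+2+8+7+2+3+8+4+0+7+4+7+3+9+3+9+4+9+9+6+5+0+5+4+5 = 154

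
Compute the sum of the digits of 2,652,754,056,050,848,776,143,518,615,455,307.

145

2+6+5+2+7+5+4+0+5+6+0+5+0+8+4+8+7+7+6+1+4+3+5+1+8+6+1+5+4+5+5+3+0+7 = 145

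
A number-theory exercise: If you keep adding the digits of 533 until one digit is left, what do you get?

2

5+3+3 = 11
1+1 = 2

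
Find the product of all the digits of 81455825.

64000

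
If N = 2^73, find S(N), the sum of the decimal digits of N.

2^73 = 9444732965739290427392
Sum of its 22 digits: 110.

110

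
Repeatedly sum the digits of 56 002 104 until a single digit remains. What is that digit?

9

5+6+0+0+2+1+0+4 = 18
1+8 = 9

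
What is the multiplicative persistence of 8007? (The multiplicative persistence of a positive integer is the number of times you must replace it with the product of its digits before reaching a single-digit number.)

8007 → 0 (1 step)

1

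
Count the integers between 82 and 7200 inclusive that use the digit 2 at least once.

2648

The integers in [82, 7200] that use the digit 2 at least once: 82, 92, 102, 112, 120, 121, …, 7192, 7200.
2648 qualify.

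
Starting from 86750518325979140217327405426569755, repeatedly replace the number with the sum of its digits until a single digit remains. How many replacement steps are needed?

2

86750518325979140217327405426569755 → 160 → 7 (2 steps)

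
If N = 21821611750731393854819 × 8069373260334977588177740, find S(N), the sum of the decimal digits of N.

21821611750731393854819 × 8069373260334977588177740 = 176086730358763445889015793561880288740327529060
Sum of its 48 digits: 224.

224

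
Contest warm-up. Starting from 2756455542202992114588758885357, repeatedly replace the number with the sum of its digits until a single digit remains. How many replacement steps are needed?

2

2756455542202992114588758885357 → 152 → 8 (2 steps)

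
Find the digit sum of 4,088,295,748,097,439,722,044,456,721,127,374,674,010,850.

186

4+0+8+8+2+9+5+7+4+8+0+9+7+4+3+9+7+2+2+0+4+4+4+5+6+7+2+1+1+2+7+3+7+4+6+7+4+0+1+0+8+5+0 = 186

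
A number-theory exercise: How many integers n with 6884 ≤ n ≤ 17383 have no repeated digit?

The integers in [6884, 17383] that have no repeated digit: 6890, 6891, 6892, 6893, 6894, 6895, …, 17380, 17382.
3707 qualify.

3707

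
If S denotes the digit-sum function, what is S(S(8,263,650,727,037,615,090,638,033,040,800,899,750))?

First digit sum: 150.
1+5+0 = 6.

6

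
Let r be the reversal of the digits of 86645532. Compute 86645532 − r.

63090864

Reverse of 86645532 is 23554668.
86645532 − 23554668 = 63090864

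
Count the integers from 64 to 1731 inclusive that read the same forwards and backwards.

The integers in [64, 1731] that read the same forwards and backwards: 66, 77, 88, 99, 101, 111, …, 1551, 1661.
101 qualify.

101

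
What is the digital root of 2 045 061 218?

2

2+0+4+5+0+6+1+2+1+8 = 29
2+9 = 11
1+1 = 2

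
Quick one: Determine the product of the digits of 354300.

0

3×5×4×3×0×0 = 0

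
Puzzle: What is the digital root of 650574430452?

6+5+0+5+7+4+4+3+0+4+5+2 = 45
4+5 = 9

9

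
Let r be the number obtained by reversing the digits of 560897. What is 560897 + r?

Reverse of 560897 is 798065.
560897 + 798065 = 1358962

1358962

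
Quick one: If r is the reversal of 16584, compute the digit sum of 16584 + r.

21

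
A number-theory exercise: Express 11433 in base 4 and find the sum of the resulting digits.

12

11433 in base 4 is 2302221.
Digit sum: 2+3+0+2+2+2+1 = 12.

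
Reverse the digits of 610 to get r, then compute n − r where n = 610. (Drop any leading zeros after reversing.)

Reverse of 610 is 16.
610 − 16 = 594

594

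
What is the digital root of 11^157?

2

The digital root of n equals n mod 9 (or 9 when 9 | n), so we need 11^157 mod 9.
11^157 ≡ 2 (mod 9), so the digital root is 2.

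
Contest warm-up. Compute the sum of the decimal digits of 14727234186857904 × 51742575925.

14727234186857904 × 51742575925 = 762025033078750734906361200
Sum of its 27 digits: 96.

96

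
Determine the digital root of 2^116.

The digital root of n equals n mod 9 (or 9 when 9 | n), so we need 2^116 mod 9.
2^116 ≡ 4 (mod 9), so the digital root is 4.

4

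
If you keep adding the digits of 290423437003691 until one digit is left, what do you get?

2+9+0+4+2+3+4+3+7+0+0+3+6+9+1 = 53
5+3 = 8

8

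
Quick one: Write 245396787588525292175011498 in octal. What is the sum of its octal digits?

245396787588525292175011498 in base 8 is 145374625013373506664226127252.
Digit sum: 1+4+5+3+7+4+6+2+5+0+1+3+3+7+3+5+0+6+6+6+4+2+2+6+1+2+7+2+5+2 = 110.

110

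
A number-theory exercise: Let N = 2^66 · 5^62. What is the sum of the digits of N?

2^66 · 5^62 = 1600000000000000000000000000000000000000000000000000000000000000
Sum of its 64 digits: 7.

7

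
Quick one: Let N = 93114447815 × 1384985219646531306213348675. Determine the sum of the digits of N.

93114447815 × 1384985219646531306213348675 = 128962133959323252058166640454686895125
Sum of its 39 digits: 174.

174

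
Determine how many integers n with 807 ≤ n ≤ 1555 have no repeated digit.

390

The integers in [807, 1555] that have no repeated digit: 807, 809, 810, 812, 813, 814, …, 1548, 1549.
390 qualify.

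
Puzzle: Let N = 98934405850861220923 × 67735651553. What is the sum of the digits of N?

98934405850861220923 × 67735651553 = 6701386441317020145400481043419
Sum of its 31 digits: 101.

101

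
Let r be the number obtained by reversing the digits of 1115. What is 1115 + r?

6226

Reverse of 1115 is 5111.
1115 + 5111 = 6226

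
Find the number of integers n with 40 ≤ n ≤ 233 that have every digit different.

144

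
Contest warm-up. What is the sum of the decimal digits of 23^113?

749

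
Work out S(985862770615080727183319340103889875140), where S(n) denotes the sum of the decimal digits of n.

174

9+8+5+8+6+2+7+7+0+6+1+5+0+8+0+7+2+7+1+8+3+3+1+9+3+4+0+1+0+3+8+8+9+8+7+5+1+4+0 = 174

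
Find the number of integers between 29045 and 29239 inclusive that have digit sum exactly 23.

17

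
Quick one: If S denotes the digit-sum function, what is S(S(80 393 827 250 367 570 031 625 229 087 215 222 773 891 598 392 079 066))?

8

First digit sum: 233.
2+3+3 = 8.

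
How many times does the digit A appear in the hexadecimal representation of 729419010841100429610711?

729419010841100429610711 in base 16 is 9A75E241646E5260CED7.
The digit A appears 1 time.

1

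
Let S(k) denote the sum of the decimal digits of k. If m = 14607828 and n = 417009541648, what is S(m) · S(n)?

1764

S(14607828) = 1+4+6+0+7+8+2+8 = 36.
S(417009541648) = 4+1+7+0+0+9+5+4+1+6+4+8 = 49.
36 · 49 = 1764.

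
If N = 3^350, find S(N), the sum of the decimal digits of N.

3^350 = 98274117348321974353044780928022697503543794108996224149902690255438168118107927224939057895356483251830948245334782867413814443266637838233302304694183773324275704249
Sum of its 167 digits: 747.

747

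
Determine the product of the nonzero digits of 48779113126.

508032

4×8×7×7×9×1×1×3×1×2×6 = 508032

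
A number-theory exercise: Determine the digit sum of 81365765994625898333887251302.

146

8+1+3+6+5+7+6+5+9+9+4+6+2+5+8+9+8+3+3+3+8+8+7+2+5+1+3+0+2 = 146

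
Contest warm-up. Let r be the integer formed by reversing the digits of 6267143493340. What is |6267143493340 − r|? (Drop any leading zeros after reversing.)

Reverse of 6267143493340 is 433943417626.
|6267143493340 − 433943417626| = 5833200075714

5833200075714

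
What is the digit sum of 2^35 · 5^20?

2^35 · 5^20 = 3276800000000000000000000
Sum of its 25 digits: 26.

26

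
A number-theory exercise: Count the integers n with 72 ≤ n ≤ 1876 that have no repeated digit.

1113

The integers in [72, 1876] that have no repeated digit: 72, 73, 74, 75, 76, 78, …, 1875, 1876.
1113 qualify.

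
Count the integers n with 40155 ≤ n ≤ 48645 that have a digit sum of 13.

203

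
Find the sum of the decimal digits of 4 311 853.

25

4+3+1+1+8+5+3 = 25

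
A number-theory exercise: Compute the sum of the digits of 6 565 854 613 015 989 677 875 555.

136

6+5+6+5+8+5+4+6+1+3+0+1+5+9+8+9+6+7+7+8+7+5+5+5+5 = 136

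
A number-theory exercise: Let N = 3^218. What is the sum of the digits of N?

423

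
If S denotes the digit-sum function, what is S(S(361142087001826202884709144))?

17

First digit sum: 98.
9+8 = 17.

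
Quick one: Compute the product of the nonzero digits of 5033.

5×3×3 = 45

45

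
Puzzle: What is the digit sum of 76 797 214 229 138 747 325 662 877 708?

147

7+6+7+9+7+2+1+4+2+2+9+1+3+8+7+4+7+3+2+5+6+6+2+8+7+7+7+0+8 = 147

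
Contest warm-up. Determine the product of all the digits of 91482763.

9×1×4×8×2×7×6×3 = 72576

72576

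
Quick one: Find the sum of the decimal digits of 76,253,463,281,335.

58

7+6+2+5+3+4+6+3+2+8+1+3+3+5 = 58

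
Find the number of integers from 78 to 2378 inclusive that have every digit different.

1325

The integers in [78, 2378] that have every digit different: 78, 79, 80, 81, 82, 83, …, 2376, 2378.
1325 qualify.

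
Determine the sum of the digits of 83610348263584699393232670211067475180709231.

8+3+6+1+0+3+4+8+2+6+3+5+8+4+6+9+9+3+9+3+2+3+2+6+7+0+2+1+1+0+6+7+4+7+5+1+8+0+7+0+9+2+3+1 = 184

184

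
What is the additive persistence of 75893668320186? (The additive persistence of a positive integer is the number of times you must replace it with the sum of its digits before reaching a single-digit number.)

75893668320186 → 72 → 9 (2 steps)

2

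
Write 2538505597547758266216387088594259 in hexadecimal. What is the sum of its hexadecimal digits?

209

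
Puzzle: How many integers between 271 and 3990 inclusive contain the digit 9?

1030

The integers in [271, 3990] that contain the digit 9: 279, 289, 290, 291, 292, 293, …, 3989, 3990.
1030 qualify.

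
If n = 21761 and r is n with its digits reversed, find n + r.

Reverse of 21761 is 16712.
21761 + 16712 = 38473

38473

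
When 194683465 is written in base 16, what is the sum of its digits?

194683465 in base 16 is B9AA249.
Digit sum: 11+9+10+10+2+4+9 = 55.

55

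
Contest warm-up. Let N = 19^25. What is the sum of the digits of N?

163

19^25 = 93076495688256089536609610280499
Sum of its 32 digits: 163.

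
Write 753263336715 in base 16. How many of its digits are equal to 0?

1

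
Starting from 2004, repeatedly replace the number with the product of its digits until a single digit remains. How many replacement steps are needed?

2004 → 0 (1 step)

1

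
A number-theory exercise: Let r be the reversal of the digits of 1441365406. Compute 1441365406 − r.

Reverse of 1441365406 is 6045631441.
1441365406 − 6045631441 = -4604266035

-4604266035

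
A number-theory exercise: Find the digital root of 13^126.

The digital root of n equals n mod 9 (or 9 when 9 | n), so we need 13^126 mod 9.
13^126 ≡ 1 (mod 9), so the digital root is 1.

1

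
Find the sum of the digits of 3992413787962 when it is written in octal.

54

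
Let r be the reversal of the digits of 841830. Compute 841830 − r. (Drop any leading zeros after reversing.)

803682

Reverse of 841830 is 38148.
841830 − 38148 = 803682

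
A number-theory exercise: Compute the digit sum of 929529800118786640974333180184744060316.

167

9+2+9+5+2+9+8+0+0+1+1+8+7+8+6+6+4+0+9+7+4+3+3+3+1+8+0+1+8+4+7+4+4+0+6+0+3+1+6 = 167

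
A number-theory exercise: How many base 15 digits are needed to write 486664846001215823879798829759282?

28

486664846001215823879798829759282 in base 15 is 88746A2E309AD3BABB2369237B3C, which has 28 digits.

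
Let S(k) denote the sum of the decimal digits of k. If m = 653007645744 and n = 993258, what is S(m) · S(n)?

1836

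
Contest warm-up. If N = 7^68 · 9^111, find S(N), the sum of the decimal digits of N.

7^68 · 9^111 = 24410983026149663878947815258046888403939572478546716189568059027370413936916277746057294520323273390264929103644981851382463528916022838121991030857993227549942809
Sum of its 164 digits: 765.

765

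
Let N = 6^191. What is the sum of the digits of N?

702

6^191 = 42353452992829650824650286287537720163714875439236252958561071790130693518599860426338732517904598163787914962574394963983282016099473058364135571456
Sum of its 149 digits: 702.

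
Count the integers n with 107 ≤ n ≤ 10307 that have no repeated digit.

5221

The integers in [107, 10307] that have no repeated digit: 107, 108, 109, 120, 123, 124, …, 10297, 10298.
5221 qualify.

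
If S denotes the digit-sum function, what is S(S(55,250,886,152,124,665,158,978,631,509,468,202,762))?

First digit sum: 170.
1+7+0 = 8.

8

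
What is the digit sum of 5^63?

5^63 = 108420217248550443400745280086994171142578125
Sum of its 45 digits: 170.

170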